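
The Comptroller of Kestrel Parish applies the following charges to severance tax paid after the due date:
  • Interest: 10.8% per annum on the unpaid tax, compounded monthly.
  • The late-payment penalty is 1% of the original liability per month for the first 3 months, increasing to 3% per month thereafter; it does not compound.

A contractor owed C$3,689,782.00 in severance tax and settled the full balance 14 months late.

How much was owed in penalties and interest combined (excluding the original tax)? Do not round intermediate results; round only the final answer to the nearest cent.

Penalty, months 1–3: 3 × 1% × C$3,689,782.00 = C$110,693.46
Penalty, months 4–14: 11 × 3% × C$3,689,782.00 = C$1,217,628.06
Interest (10.8%/yr ÷ 12 = 0.9%/month): C$3,689,782.00 × ((1 + 0.009)^14 − 1) = C$493,113.6959…
Penalties + interest = C$1,328,321.5200 + C$493,113.6959… = C$1,821,435.22

C$1,821,435.22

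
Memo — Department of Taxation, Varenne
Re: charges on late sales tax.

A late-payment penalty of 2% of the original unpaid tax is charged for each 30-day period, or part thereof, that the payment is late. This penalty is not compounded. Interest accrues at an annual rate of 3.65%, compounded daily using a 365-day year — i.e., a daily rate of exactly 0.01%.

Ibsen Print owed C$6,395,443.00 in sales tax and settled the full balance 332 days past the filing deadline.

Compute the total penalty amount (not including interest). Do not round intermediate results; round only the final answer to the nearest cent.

Penalty periods: ⌈332/30⌉ = 12; penalty = 12 × 2% × C$6,395,443.00 = C$1,534,906.32

C$1,534,906.32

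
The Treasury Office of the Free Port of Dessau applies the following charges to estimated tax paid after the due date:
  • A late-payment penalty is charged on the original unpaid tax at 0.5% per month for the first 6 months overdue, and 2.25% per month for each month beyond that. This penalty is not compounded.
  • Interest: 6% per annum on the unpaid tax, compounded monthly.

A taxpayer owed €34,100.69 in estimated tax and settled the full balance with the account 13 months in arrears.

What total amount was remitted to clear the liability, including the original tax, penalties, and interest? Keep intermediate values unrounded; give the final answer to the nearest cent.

Penalty, months 1–6: 6 × 0.5% × €34,100.69 = €1,023.02…
Penalty, months 7–13: 7 × 2.25% × €34,100.69 = €5,370.86…
Interest (6%/yr ÷ 12 = 0.5%/month): €34,100.69 × ((1 + 0.005)^13 − 1) = €2,284.2757…
Total = €34,100.69 + €6,393.8794… + €2,284.2757… = €42,778.85

€42,778.85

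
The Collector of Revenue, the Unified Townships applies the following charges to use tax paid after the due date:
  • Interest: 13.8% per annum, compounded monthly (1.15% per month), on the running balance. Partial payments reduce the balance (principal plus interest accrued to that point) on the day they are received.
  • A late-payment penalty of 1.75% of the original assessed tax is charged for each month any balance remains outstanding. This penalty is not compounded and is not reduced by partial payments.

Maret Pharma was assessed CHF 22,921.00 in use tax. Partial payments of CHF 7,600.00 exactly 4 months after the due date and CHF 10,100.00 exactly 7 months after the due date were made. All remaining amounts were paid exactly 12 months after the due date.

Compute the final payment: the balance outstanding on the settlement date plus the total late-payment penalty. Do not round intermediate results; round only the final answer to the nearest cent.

CHF 12,083.18

Balance at month 4: CHF 22,921.0000 × (1 + 0.0115)^4 = CHF 23,993.6937…
After CHF 7,600.00 payment: CHF 23,993.6937… − CHF 7,600.00 = CHF 16,393.6937…
Balance at month 7: CHF 16,393.6937… × (1 + 0.0115)^3 = CHF 16,965.8052…
After CHF 10,100.00 payment: CHF 16,965.8052… − CHF 10,100.00 = CHF 6,865.8052…
Balance at month 12: CHF 6,865.8052… × (1 + 0.0115)^5 = CHF 7,269.7741…
Penalty: 12 × 1.75% × CHF 22,921.00 = CHF 4,813.41
Final settlement = outstanding balance + penalty = CHF 7,269.7741… + CHF 4,813.41 = CHF 12,083.18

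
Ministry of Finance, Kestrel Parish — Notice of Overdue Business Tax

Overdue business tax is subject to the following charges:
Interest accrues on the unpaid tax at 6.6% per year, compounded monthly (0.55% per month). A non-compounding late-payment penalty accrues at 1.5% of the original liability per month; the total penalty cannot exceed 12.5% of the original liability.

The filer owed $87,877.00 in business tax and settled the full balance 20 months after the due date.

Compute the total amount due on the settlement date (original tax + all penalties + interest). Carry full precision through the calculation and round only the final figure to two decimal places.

Penalty (uncapped): 20 × 1.5% × $87,877.00 = $26,363.10; cap = 12.5% × $87,877.00 = $10,984.63… → penalty = $10,984.63…
Interest: $87,877.00 × ((1 + 0.0055)^20 − 1) = $87,877.00 × 0.1159417… = $10,188.6070…
Total = $87,877.00 + $10,984.6250 + $10,188.6070… = $109,050.23

$109,050.23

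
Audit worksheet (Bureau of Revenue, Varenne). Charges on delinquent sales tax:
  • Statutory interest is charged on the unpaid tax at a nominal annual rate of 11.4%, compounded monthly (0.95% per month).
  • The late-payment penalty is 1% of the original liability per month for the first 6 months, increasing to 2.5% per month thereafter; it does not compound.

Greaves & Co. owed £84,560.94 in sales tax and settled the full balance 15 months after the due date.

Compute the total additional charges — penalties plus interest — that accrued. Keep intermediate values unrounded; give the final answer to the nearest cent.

£36,985.07

Penalty, months 1–6: 6 × 1% × £84,560.94 = £5,073.66…
Penalty, months 7–15: 9 × 2.5% × £84,560.94 = £19,026.21…
Interest: £84,560.94 × ((1 + 0.0095)^15 − 1) = £84,560.94 × 0.1523777… = £12,885.2024…
Penalties + interest = £24,099.8679 + £12,885.2024… = £36,985.07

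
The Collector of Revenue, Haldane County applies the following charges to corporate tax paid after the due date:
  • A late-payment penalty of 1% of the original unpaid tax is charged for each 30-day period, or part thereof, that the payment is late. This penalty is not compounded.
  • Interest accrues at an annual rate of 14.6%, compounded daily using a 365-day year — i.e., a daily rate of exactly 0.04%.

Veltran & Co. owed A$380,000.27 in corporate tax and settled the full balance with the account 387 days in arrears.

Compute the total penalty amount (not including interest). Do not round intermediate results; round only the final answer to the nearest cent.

A$49,400.04

Penalty periods: ⌈387/30⌉ = 13; penalty = 13 × 1% × A$380,000.27 = A$49,400.04…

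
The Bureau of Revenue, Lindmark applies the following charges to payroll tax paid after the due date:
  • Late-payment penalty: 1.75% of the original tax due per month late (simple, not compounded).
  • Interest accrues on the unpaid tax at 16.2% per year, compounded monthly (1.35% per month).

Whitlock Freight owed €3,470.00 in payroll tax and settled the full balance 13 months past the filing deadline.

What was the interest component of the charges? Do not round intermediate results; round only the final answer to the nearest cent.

Interest: €3,470.00 × ((1 + 0.0135)^13 − 1) = €3,470.00 × 0.1904435… = €660.8390…

€660.84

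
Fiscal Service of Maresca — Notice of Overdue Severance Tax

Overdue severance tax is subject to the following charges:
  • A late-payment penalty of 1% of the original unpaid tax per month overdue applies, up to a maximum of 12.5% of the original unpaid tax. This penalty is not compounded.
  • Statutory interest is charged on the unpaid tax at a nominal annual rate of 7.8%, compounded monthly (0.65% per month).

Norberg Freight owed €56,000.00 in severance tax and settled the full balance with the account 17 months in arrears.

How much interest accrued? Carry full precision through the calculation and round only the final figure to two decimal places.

€6,520.48

Interest: €56,000.00 × ((1 + 0.0065)^17 − 1) = €56,000.00 × 0.1164371… = €6,520.4757…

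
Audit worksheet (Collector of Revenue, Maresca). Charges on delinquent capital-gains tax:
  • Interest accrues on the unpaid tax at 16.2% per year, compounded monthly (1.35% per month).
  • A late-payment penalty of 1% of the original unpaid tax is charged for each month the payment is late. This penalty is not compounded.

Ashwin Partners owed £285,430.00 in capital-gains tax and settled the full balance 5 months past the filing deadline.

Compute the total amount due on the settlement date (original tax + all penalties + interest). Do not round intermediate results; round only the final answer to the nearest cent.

£319,495.29

Late-payment penalty = 1% × £285,430.00 × 5 mo = £14,271.50
Interest: £285,430.00 × ((1 + 0.0135)^5 − 1) = £285,430.00 × 0.0693473… = £19,793.7914…
Total = £285,430.00 + £14,271.5000 + £19,793.7914… = £319,495.29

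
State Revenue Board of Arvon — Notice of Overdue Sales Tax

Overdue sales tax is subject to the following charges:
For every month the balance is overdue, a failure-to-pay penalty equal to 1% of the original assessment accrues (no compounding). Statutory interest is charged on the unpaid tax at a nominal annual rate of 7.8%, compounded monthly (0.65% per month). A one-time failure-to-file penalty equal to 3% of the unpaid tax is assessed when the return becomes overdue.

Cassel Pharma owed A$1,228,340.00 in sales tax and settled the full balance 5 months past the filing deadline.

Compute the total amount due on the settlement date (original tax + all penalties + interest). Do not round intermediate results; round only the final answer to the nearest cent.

Failure-to-file penalty: 3% × A$1,228,340.00 = A$36,850.20
Failure-to-pay penalty: 5 × 1% × A$1,228,340.00 = A$61,417.00
Interest: A$1,228,340.00 × ((1 + 0.0065)^5 − 1) = A$1,228,340.00 × 0.0329253… = A$40,443.4080…
Total = A$1,228,340.00 + A$98,267.2000 + A$40,443.4080… = A$1,367,050.61

A$1,367,050.61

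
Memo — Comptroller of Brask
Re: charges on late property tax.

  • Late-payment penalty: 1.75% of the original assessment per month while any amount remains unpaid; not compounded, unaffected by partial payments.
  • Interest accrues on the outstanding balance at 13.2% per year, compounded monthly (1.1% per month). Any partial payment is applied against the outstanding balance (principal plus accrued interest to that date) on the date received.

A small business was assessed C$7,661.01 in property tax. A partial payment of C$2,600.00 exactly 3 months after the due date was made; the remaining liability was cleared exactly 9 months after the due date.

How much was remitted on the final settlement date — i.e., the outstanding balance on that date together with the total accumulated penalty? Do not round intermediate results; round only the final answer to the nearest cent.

Balance at month 3: C$7,661.0100 × (1 + 0.011)^3 = C$7,916.6145…
After C$2,600.00 payment: C$7,916.6145… − C$2,600.00 = C$5,316.6145…
Balance at month 9: C$5,316.6145… × (1 + 0.011)^6 = C$5,677.3034…
Penalty: 9 × 1.75% × C$7,661.01 = C$1,206.61…
Final settlement = outstanding balance + penalty = C$5,677.3034… + C$1,206.61… = C$6,883.91

C$6,883.91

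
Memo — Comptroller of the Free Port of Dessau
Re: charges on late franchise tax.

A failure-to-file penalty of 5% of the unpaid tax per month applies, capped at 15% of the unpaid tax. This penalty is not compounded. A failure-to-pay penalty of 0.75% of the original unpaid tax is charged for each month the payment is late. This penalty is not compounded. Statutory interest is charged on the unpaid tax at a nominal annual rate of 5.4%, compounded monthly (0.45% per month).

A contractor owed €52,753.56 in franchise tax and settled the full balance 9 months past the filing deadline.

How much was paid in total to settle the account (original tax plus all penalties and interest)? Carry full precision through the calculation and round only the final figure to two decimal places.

Failure-to-file: 9 × 5% × €52,753.56 = €23,739.10…, capped at 15% × €52,753.56 = €7,913.03…
Failure-to-pay penalty = 0.75% × €52,753.56 × 9 mo = €3,560.87…
Interest: €52,753.56 × ((1 + 0.0045)^9 − 1) = €52,753.56 × 0.0412367… = €2,175.3831…
Total = €52,753.56 + €11,473.8993 + €2,175.3831… = €66,402.84

€66,402.84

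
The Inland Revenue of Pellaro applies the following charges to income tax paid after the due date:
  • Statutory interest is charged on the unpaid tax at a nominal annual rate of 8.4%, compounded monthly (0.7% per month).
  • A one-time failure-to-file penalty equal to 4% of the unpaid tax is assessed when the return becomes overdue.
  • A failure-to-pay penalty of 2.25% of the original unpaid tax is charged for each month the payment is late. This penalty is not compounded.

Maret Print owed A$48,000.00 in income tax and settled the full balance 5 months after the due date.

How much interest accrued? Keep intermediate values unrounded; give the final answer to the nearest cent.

A$1,703.69

Interest: A$48,000.00 × ((1 + 0.007)^5 − 1) = A$48,000.00 × 0.0354934… = A$1,703.6852…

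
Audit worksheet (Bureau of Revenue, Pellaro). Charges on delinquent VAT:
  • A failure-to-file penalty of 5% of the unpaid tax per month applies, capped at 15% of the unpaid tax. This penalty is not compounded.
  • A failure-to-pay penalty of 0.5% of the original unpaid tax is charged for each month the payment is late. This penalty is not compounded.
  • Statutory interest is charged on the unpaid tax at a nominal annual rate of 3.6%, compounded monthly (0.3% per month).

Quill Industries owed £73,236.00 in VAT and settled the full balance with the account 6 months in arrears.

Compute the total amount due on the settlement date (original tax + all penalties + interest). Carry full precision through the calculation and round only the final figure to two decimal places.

£87,746.65

Failure-to-file: 6 × 5% × £73,236.00 = £21,970.80, capped at 15% × £73,236.00 = £10,985.40
Failure-to-pay penalty = 0.5% × £73,236.00 × 6 mo = £2,197.08
Interest: £73,236.00 × ((1 + 0.003)^6 − 1) = £73,236.00 × 0.0181355… = £1,328.1745…
Total = £73,236.00 + £13,182.4800 + £1,328.1745… = £87,746.65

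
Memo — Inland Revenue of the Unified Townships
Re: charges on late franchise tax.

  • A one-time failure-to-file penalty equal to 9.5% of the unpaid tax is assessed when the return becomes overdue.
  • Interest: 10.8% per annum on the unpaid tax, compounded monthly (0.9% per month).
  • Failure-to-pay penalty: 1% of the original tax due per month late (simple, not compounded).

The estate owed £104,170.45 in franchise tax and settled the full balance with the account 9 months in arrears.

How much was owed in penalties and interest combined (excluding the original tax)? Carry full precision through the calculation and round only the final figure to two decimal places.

£28,019.57

Failure-to-file penalty: 9.5% × £104,170.45 = £9,896.19…
Failure-to-pay penalty = 1% × £104,170.45 × 9 mo = £9,375.34…
Interest: £104,170.45 × ((1 + 0.009)^9 − 1) = £104,170.45 × 0.0839781… = £8,748.0334…
Penalties + interest = £19,271.5333… + £8,748.0334… = £28,019.57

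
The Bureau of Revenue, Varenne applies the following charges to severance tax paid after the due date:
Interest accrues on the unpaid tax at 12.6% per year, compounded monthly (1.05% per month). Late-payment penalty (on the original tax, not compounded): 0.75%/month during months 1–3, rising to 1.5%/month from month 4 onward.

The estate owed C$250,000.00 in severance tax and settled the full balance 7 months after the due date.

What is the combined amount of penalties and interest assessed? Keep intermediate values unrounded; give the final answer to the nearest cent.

C$39,589.05

Penalty, months 1–3: 3 × 0.75% × C$250,000.00 = C$5,625.00
Penalty, months 4–7: 4 × 1.5% × C$250,000.00 = C$15,000.00
Interest: C$250,000.00 × ((1 + 0.0105)^7 − 1) = C$250,000.00 × 0.0758562… = C$18,964.0487…
Penalties + interest = C$20,625.0000 + C$18,964.0487… = C$39,589.05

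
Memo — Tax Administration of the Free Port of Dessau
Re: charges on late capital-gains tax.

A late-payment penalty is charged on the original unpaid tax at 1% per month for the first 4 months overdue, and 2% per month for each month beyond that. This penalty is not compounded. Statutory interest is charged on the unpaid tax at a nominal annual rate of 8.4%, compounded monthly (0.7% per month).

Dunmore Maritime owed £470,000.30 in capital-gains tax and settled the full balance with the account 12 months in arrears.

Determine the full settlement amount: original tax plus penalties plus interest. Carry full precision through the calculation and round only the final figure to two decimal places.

£605,036.40

Penalty, months 1–4: 4 × 1% × £470,000.30 = £18,800.01…
Penalty, months 5–12: 8 × 2% × £470,000.30 = £75,200.05…
Interest: £470,000.30 × ((1 + 0.007)^12 − 1) = £470,000.30 × 0.0873107… = £41,036.0373…
Total = £470,000.30 + £94,000.0600 + £41,036.0373… = £605,036.40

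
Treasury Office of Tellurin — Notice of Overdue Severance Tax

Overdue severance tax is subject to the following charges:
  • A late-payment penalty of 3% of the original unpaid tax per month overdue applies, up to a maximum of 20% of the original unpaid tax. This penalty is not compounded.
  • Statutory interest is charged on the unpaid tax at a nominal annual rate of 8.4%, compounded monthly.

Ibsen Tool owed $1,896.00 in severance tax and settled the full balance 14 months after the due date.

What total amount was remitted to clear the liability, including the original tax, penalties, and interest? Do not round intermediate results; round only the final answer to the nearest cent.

Penalty (uncapped): 14 × 3% × $1,896.00 = $796.32; cap = 20% × $1,896.00 = $379.20 → penalty = $379.20
Interest (8.4%/yr ÷ 12 = 0.7%/month): $1,896.00 × ((1 + 0.007)^14 − 1) = $194.5036…
Total = $1,896.00 + $379.2000 + $194.5036… = $2,469.70

$2,469.70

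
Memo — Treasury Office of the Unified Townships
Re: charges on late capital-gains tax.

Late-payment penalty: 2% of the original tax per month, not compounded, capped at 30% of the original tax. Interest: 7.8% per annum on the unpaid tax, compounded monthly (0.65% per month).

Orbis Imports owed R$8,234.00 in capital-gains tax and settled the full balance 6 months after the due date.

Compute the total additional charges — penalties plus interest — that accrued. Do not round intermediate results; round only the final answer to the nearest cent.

R$1,314.47

Penalty: 6 × 2% × R$8,234.00 = R$988.08 (below the 30% cap of R$2,470.20)
Interest: R$8,234.00 × ((1 + 0.0065)^6 − 1) = R$8,234.00 × 0.0396393… = R$326.3897…
Penalties + interest = R$988.0800 + R$326.3897… = R$1,314.47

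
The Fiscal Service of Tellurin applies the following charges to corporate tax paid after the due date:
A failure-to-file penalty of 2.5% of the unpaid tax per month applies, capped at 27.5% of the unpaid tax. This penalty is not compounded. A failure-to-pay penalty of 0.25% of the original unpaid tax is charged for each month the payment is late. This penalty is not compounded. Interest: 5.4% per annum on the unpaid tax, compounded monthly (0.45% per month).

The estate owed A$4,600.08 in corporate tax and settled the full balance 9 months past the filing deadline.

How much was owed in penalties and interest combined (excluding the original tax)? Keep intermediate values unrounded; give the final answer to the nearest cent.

Failure-to-file: 9 × 2.5% × A$4,600.08 = A$1,035.02… (under the 27.5% cap)
Failure-to-pay penalty = 0.25% × A$4,600.08 × 9 mo = A$103.50…
Interest: A$4,600.08 × ((1 + 0.0045)^9 − 1) = A$4,600.08 × 0.0412367… = A$189.6921…
Penalties + interest = A$1,138.5198 + A$189.6921… = A$1,328.21

A$1,328.21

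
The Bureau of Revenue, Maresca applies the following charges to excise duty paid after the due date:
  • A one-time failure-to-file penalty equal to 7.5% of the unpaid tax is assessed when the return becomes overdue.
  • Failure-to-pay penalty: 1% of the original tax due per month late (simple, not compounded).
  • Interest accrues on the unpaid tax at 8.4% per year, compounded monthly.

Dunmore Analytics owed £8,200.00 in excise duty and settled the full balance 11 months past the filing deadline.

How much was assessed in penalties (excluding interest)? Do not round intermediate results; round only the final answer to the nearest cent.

£1,517.00

Failure-to-file penalty: 7.5% × £8,200.00 = £615.00
Failure-to-pay penalty = 1% × £8,200.00 × 11 mo = £902.00
Total penalty = £615.00 + £902.00 = £1,517.00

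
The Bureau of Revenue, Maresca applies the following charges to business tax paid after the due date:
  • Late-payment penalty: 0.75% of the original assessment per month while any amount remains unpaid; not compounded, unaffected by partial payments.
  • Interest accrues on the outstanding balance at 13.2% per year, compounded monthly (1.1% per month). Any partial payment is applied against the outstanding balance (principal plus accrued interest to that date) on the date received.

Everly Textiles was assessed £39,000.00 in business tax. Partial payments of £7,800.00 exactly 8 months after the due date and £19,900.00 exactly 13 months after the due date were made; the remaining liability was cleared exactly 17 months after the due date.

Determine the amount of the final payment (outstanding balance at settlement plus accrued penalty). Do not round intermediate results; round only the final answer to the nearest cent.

Balance at month 8: £39,000.0000 × (1 + 0.011)^8 = £42,567.0792…
After £7,800.00 payment: £42,567.0792… − £7,800.00 = £34,767.0792…
Balance at month 13: £34,767.0792… × (1 + 0.011)^5 = £36,721.8021…
After £19,900.00 payment: £36,721.8021… − £19,900.00 = £16,821.8021…
Balance at month 17: £16,821.8021… × (1 + 0.011)^4 = £17,574.2638…
Penalty: 17 × 0.75% × £39,000.00 = £4,972.50
Final settlement = outstanding balance + penalty = £17,574.2638… + £4,972.50 = £22,546.76

£22,546.76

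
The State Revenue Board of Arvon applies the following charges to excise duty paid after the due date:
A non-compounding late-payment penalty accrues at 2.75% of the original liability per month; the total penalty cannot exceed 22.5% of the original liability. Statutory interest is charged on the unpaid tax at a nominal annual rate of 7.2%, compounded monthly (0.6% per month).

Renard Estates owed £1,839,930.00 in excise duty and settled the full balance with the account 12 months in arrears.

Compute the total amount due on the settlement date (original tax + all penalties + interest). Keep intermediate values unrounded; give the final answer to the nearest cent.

£2,390,849.51

Penalty (uncapped): 12 × 2.75% × £1,839,930.00 = £607,176.90; cap = 22.5% × £1,839,930.00 = £413,984.25 → penalty = £413,984.25
Interest: £1,839,930.00 × ((1 + 0.006)^12 − 1) = £1,839,930.00 × 0.0744242… = £136,935.2589…
Total = £1,839,930.00 + £413,984.2500 + £136,935.2589… = £2,390,849.51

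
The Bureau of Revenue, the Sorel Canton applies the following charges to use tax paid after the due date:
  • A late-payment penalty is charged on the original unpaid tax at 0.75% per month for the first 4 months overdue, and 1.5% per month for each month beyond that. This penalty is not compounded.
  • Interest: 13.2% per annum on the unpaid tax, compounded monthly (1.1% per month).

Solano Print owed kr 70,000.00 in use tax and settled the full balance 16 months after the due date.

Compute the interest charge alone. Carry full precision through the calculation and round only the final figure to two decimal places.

kr 13,390.49

Interest: kr 70,000.00 × ((1 + 0.011)^16 − 1) = kr 70,000.00 × 0.1912927… = kr 13,390.4907…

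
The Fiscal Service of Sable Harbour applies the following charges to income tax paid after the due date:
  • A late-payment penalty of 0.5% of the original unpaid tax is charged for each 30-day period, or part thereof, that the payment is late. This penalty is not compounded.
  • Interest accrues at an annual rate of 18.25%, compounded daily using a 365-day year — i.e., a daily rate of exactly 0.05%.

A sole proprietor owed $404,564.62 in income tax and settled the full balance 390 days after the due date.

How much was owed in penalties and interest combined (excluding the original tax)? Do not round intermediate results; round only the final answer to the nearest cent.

Penalty periods: ⌈390/30⌉ = 13; penalty = 13 × 0.5% × $404,564.62 = $26,296.70…
Interest: $404,564.62 × ((1 + 0.0005)^390 − 1) = $404,564.62 × 0.21525176… = $87,083.2470…
Penalties + interest = $26,296.7003 + $87,083.2470… = $113,379.95

$113,379.95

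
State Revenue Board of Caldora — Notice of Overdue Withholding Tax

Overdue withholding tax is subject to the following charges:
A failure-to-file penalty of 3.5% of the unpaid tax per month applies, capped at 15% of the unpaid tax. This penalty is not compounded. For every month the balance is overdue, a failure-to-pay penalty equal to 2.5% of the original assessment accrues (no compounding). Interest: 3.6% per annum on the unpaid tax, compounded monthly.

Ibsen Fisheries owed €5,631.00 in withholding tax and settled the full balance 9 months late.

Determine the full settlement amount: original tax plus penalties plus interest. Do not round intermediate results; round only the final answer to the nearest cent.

€7,896.50

Failure-to-file: 9 × 3.5% × €5,631.00 = €1,773.77…, capped at 15% × €5,631.00 = €844.65
Failure-to-pay penalty = 2.5% × €5,631.00 × 9 mo = €1,266.98…
Interest (3.6%/yr ÷ 12 = 0.3%/month): €5,631.00 × ((1 + 0.003)^9 − 1) = €153.8743…
Total = €5,631.00 + €2,111.6250 + €153.8743… = €7,896.50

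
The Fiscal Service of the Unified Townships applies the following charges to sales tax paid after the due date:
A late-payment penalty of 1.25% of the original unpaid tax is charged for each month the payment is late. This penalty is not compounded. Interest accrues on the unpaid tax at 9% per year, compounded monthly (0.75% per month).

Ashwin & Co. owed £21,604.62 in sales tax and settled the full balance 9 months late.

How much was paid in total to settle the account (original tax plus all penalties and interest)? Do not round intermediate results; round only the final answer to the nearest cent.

Late-payment penalty: 9 × 1.25% × £21,604.62 = £2,430.52…
Interest: £21,604.62 × ((1 + 0.0075)^9 − 1) = £21,604.62 × 0.0695608… = £1,502.8355…
Total = £21,604.62 + £2,430.5198… + £1,502.8355… = £25,537.98

£25,537.98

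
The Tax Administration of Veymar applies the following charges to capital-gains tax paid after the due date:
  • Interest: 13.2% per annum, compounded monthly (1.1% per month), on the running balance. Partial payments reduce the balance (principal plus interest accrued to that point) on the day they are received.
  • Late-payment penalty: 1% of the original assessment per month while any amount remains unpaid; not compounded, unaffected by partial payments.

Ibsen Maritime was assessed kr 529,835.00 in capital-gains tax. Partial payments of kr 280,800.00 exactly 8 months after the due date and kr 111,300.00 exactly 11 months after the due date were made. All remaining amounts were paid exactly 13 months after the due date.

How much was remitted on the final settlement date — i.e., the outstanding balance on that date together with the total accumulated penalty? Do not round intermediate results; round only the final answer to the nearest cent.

Balance at month 8: kr 529,835.0000 × (1 + 0.011)^8 = kr 578,295.6006…
After kr 280,800.00 payment: kr 578,295.6006… − kr 280,800.00 = kr 297,495.6006…
Balance at month 11: kr 297,495.6006… × (1 + 0.011)^3 = kr 307,421.3423…
After kr 111,300.00 payment: kr 307,421.3423… − kr 111,300.00 = kr 196,121.3423…
Balance at month 13: kr 196,121.3423… × (1 + 0.011)^2 = kr 200,459.7425…
Penalty: 13 × 1% × kr 529,835.00 = kr 68,878.55
Final settlement = outstanding balance + penalty = kr 200,459.7425… + kr 68,878.55 = kr 269,338.29

kr 269,338.29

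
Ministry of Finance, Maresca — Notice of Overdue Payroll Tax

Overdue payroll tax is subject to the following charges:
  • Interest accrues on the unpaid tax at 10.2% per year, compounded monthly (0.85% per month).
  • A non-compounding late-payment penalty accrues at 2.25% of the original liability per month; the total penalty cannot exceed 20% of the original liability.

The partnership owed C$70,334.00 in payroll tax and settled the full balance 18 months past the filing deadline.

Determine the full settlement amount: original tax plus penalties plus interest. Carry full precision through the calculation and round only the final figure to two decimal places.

Penalty (uncapped): 18 × 2.25% × C$70,334.00 = C$28,485.27; cap = 20% × C$70,334.00 = C$14,066.80 → penalty = C$14,066.80
Interest: C$70,334.00 × ((1 + 0.0085)^18 − 1) = C$70,334.00 × 0.1645717… = C$11,574.9885…
Total = C$70,334.00 + C$14,066.8000 + C$11,574.9885… = C$95,975.79

C$95,975.79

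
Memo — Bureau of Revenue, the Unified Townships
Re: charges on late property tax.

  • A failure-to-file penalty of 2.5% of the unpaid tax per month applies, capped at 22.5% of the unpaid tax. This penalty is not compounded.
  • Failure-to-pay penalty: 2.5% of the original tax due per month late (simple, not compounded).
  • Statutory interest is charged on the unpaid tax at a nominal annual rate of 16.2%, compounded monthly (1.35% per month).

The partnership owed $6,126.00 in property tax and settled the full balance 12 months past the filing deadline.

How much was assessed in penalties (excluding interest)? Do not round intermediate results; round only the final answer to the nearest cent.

Failure-to-file: 12 × 2.5% × $6,126.00 = $1,837.80, capped at 22.5% × $6,126.00 = $1,378.35
Failure-to-pay penalty: 12 × 2.5% × $6,126.00 = $1,837.80
Total penalty = $1,378.35 + $1,837.80 = $3,216.15

$3,216.15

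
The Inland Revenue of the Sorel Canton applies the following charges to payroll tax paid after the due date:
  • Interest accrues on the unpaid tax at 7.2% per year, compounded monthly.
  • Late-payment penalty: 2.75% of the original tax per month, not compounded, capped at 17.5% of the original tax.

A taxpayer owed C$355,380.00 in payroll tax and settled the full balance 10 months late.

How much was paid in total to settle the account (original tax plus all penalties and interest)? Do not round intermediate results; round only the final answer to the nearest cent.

Penalty (uncapped): 10 × 2.75% × C$355,380.00 = C$97,729.50; cap = 17.5% × C$355,380.00 = C$62,191.50 → penalty = C$62,191.50
Interest (7.2%/yr ÷ 12 = 0.6%/month): C$355,380.00 × ((1 + 0.006)^10 − 1) = C$21,907.8245…
Total = C$355,380.00 + C$62,191.5000 + C$21,907.8245… = C$439,479.32

C$439,479.32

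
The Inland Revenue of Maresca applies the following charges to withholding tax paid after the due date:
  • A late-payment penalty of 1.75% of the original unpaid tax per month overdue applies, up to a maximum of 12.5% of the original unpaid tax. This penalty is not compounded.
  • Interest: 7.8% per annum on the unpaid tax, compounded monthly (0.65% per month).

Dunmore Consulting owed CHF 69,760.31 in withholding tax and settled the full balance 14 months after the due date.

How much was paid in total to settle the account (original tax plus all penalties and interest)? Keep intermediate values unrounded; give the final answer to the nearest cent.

CHF 85,103.85

Penalty (uncapped): 14 × 1.75% × CHF 69,760.31 = CHF 17,091.28…; cap = 12.5% × CHF 69,760.31 = CHF 8,720.04… → penalty = CHF 8,720.04…
Interest: CHF 69,760.31 × ((1 + 0.0065)^14 − 1) = CHF 69,760.31 × 0.0949465… = CHF 6,623.4989…
Total = CHF 69,760.31 + CHF 8,720.0388… + CHF 6,623.4989… = CHF 85,103.85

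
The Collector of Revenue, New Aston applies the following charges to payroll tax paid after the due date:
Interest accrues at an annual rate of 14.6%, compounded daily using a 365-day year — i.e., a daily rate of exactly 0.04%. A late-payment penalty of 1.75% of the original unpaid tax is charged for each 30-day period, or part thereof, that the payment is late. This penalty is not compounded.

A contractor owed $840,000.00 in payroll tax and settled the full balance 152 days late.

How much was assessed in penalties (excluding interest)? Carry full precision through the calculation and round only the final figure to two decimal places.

Penalty periods: ⌈152/30⌉ = 6; penalty = 6 × 1.75% × $840,000.00 = $88,200.00

$88,200.00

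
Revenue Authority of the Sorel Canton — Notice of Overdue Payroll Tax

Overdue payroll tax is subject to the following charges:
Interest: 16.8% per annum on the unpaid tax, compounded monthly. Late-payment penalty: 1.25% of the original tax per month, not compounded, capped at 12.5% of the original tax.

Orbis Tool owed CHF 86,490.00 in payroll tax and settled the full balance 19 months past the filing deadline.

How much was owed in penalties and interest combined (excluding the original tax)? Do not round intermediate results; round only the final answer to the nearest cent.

Penalty (uncapped): 19 × 1.25% × CHF 86,490.00 = CHF 20,541.38…; cap = 12.5% × CHF 86,490.00 = CHF 10,811.25 → penalty = CHF 10,811.25
Interest (16.8%/yr ÷ 12 = 1.4%/month): CHF 86,490.00 × ((1 + 0.014)^19 − 1) = CHF 26,148.5476…
Penalties + interest = CHF 10,811.2500 + CHF 26,148.5476… = CHF 36,959.80

CHF 36,959.80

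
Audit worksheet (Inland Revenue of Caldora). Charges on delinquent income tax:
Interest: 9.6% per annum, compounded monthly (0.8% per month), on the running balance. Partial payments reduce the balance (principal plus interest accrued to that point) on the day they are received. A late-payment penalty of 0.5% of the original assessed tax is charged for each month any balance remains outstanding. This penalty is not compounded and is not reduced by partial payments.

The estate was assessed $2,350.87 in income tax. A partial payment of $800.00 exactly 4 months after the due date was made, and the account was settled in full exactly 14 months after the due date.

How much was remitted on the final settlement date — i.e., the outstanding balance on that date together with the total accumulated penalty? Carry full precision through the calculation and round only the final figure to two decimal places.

$1,926.51

Balance at month 4: $2,350.8700 × (1 + 0.008)^4 = $2,427.0054…
After $800.00 payment: $2,427.0054… − $800.00 = $1,627.0054…
Balance at month 14: $1,627.0054… × (1 + 0.008)^10 = $1,761.9530…
Penalty: 14 × 0.5% × $2,350.87 = $164.56…
Final settlement = outstanding balance + penalty = $1,761.9530… + $164.56… = $1,926.51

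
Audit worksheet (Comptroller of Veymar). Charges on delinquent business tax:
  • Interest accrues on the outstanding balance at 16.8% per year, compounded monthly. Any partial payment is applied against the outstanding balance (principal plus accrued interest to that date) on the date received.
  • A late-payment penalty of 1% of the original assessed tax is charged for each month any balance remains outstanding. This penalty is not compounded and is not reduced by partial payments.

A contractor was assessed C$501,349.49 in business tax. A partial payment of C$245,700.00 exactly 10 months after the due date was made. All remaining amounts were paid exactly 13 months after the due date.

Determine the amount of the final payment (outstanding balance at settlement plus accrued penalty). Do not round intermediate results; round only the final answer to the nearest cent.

C$409,678.19

Monthly rate = 16.8% ÷ 12 = 1.4%
Balance at month 10: C$501,349.4900 × (1 + 0.014)^10 = C$576,129.5188…
After C$245,700.00 payment: C$576,129.5188… − C$245,700.00 = C$330,429.5188…
Balance at month 13: C$330,429.5188… × (1 + 0.014)^3 = C$344,502.7578…
Penalty: 13 × 1% × C$501,349.49 = C$65,175.43…
Final settlement = outstanding balance + penalty = C$344,502.7578… + C$65,175.43… = C$409,678.19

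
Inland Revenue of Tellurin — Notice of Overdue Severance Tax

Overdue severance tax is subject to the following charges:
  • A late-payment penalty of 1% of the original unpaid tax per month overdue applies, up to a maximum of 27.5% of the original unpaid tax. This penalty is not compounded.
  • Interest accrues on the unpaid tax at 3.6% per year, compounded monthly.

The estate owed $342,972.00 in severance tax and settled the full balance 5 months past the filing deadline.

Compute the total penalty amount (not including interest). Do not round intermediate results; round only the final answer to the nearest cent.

$17,148.60

Penalty: 5 × 1% × $342,972.00 = $17,148.60 (below the 27.5% cap of $94,317.30)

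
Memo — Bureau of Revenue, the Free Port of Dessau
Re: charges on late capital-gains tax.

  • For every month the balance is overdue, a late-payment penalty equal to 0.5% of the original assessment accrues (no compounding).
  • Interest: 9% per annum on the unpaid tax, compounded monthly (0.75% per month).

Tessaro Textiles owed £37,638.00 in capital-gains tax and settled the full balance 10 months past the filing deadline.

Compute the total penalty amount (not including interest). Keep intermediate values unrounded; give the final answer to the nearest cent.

£1,881.90

Late-payment penalty: 10 × 0.5% × £37,638.00 = £1,881.90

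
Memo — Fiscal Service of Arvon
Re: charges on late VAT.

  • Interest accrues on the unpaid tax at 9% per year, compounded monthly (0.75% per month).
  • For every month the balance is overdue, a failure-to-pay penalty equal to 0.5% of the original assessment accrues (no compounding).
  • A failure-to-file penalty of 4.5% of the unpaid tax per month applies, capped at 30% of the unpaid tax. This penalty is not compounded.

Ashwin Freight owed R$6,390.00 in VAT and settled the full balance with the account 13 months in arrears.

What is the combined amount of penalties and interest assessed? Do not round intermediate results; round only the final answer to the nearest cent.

Failure-to-file: 13 × 4.5% × R$6,390.00 = R$3,738.15, capped at 30% × R$6,390.00 = R$1,917.00
Failure-to-pay penalty: 13 × 0.5% × R$6,390.00 = R$415.35
Interest: R$6,390.00 × ((1 + 0.0075)^13 − 1) = R$6,390.00 × 0.1020104… = R$651.8468…
Penalties + interest = R$2,332.3500 + R$651.8468… = R$2,984.20

R$2,984.20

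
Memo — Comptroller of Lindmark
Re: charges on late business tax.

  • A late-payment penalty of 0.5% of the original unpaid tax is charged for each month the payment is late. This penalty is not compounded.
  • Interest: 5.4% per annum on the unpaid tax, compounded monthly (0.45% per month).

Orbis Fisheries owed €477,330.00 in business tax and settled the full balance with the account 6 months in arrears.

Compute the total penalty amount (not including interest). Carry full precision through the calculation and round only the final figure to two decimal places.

€14,319.90

Late-payment penalty = 0.5% × €477,330.00 × 6 mo = €14,319.90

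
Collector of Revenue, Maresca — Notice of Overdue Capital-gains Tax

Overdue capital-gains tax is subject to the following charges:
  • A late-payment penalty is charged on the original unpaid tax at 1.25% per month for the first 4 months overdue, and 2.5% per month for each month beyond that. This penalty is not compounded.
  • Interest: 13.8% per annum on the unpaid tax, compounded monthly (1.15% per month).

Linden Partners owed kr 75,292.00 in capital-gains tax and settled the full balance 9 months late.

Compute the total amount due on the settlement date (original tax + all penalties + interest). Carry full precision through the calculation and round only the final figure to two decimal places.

Penalty, months 1–4: 4 × 1.25% × kr 75,292.00 = kr 3,764.60
Penalty, months 5–9: 5 × 2.5% × kr 75,292.00 = kr 9,411.50
Interest: kr 75,292.00 × ((1 + 0.0115)^9 − 1) = kr 75,292.00 × 0.1083910… = kr 8,160.9739…
Total = kr 75,292.00 + kr 13,176.1000 + kr 8,160.9739… = kr 96,629.07

kr 96,629.07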